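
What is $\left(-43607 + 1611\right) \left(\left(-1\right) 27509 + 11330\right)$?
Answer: $679453284$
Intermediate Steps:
$\left(-43607 + 1611\right) \left(\left(-1\right) 27509 + 11330\right) = - 41996 \left(-27509 + 11330\right) = \left(-41996\right) \left(-16179\right) = 679453284$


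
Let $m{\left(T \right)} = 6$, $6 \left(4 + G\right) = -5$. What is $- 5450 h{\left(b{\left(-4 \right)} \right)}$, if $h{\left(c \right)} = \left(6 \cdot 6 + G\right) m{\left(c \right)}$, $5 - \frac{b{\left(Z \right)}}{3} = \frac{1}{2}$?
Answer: $-1019150$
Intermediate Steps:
$G = - \frac{29}{6}$ ($G = -4 + \frac{1}{6} \left(-5\right) = -4 - \frac{5}{6} = - \frac{29}{6} \approx -4.8333$)
$b{\left(Z \right)} = \frac{27}{2}$ ($b{\left(Z \right)} = 15 - \frac{3}{2} = \frac{27}{2}$)
$h{\left(c \right)} = 187$ ($h{\left(c \right)} = \left(6 \cdot 6 - \frac{29}{6}\right) 6 = \left(36 - \frac{29}{6}\right) 6 = \frac{187}{6} \cdot 6 = 187$)
$- 5450 h{\left(b{\left(-4 \right)} \right)} = \left(-5450\right) 187 = -1019150$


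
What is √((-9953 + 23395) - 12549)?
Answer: √893 ≈ 29.883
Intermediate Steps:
√((-9953 + 23395) - 12549) = √(13442 - 12549) = √893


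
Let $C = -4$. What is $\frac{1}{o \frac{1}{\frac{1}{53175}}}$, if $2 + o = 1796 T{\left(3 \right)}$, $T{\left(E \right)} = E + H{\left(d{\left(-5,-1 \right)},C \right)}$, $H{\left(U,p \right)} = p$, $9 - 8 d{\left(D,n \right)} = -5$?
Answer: $- \frac{1}{95608650} \approx -1.0459 \cdot 10^{-8}$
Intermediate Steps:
$d{\left(D,n \right)} = \frac{7}{4}$ ($d{\left(D,n \right)} = \frac{9}{8} - - \frac{5}{8} = \frac{9}{8} + \frac{5}{8} = \frac{7}{4}$)
$T{\left(E \right)} = -4 + E$ ($T{\left(E \right)} = E - 4 = -4 + E$)
$o = -1798$ ($o = -2 + 1796 \left(-4 + 3\right) = -2 + 1796 \left(-1\right) = -2 - 1796 = -1798$)
$\frac{1}{o \frac{1}{\frac{1}{53175}}} = \frac{1}{\left(-1798\right) \frac{1}{\frac{1}{53175}}} = \frac{1}{\left(-1798\right) 53175} = \frac{1}{-95608650} = - \frac{1}{95608650}$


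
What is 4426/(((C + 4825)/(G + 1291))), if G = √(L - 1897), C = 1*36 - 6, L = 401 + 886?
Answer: 5713966/4855 + 4426*I*√610/4855 ≈ 1176.9 + 22.516*I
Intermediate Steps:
L = 1287
C = 30 (C = 36 - 6 = 30)
G = I*√610 (G = √(1287 - 1897) = √(-610) = I*√610 ≈ 24.698*I)
4426/(((C + 4825)/(G + 1291))) = 4426/(((30 + 4825)/(I*√610 + 1291))) = 4426/((4855/(1291 + I*√610))) = 4426*(1291/4855 + I*√610/4855) = 5713966/4855 + 4426*I*√610/4855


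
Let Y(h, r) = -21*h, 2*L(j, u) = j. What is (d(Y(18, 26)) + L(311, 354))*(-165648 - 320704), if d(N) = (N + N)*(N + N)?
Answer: -278043304408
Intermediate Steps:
L(j, u) = j/2
d(N) = 4*N² (d(N) = (2*N)*(2*N) = 4*N²)
(d(Y(18, 26)) + L(311, 354))*(-165648 - 320704) = (4*(-21*18)² + (½)*311)*(-165648 - 320704) = (4*(-378)² + 311/2)*(-486352) = (4*142884 + 311/2)*(-486352) = (571536 + 311/2)*(-486352) = (1143383/2)*(-486352) = -278043304408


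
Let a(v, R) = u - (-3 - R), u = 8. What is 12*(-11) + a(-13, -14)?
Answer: -135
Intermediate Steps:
a(v, R) = 11 + R (a(v, R) = 8 - (-3 - R) = 8 + (3 + R) = 11 + R)
12*(-11) + a(-13, -14) = 12*(-11) + (11 - 14) = -132 - 3 = -135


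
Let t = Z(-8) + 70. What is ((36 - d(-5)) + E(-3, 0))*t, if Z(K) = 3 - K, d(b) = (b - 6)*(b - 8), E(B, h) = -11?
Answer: -9558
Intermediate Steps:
d(b) = (-8 + b)*(-6 + b) (d(b) = (-6 + b)*(-8 + b) = (-8 + b)*(-6 + b))
t = 81 (t = (3 - 1*(-8)) + 70 = (3 + 8) + 70 = 11 + 70 = 81)
((36 - d(-5)) + E(-3, 0))*t = ((36 - (48 + (-5)² - 14*(-5))) - 11)*81 = ((36 - (48 + 25 + 70)) - 11)*81 = ((36 - 1*143) - 11)*81 = ((36 - 143) - 11)*81 = (-107 - 11)*81 = -118*81 = -9558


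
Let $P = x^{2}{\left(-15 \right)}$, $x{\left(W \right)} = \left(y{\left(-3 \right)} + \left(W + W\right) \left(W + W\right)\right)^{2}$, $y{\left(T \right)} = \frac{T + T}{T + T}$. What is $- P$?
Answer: $-659020863601$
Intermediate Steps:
$y{\left(T \right)} = 1$ ($y{\left(T \right)} = \frac{2 T}{2 T} = 2 T \frac{1}{2 T} = 1$)
$x{\left(W \right)} = \left(1 + 4 W^{2}\right)^{2}$ ($x{\left(W \right)} = \left(1 + \left(W + W\right) \left(W + W\right)\right)^{2} = \left(1 + 2 W 2 W\right)^{2} = \left(1 + 4 W^{2}\right)^{2}$)
$P = 659020863601$ ($P = \left(\left(1 + 4 \left(-15\right)^{2}\right)^{2}\right)^{2} = \left(\left(1 + 4 \cdot 225\right)^{2}\right)^{2} = \left(\left(1 + 900\right)^{2}\right)^{2} = \left(901^{2}\right)^{2} = 811801^{2} = 659020863601$)
$- P = \left(-1\right) 659020863601 = -659020863601$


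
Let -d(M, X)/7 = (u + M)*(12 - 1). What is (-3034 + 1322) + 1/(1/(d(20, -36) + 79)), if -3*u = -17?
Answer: -10828/3 ≈ -3609.3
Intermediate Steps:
u = 17/3 (u = -⅓*(-17) = 17/3 ≈ 5.6667)
d(M, X) = -1309/3 - 77*M (d(M, X) = -7*(17/3 + M)*(12 - 1) = -7*(17/3 + M)*11 = -7*(187/3 + 11*M) = -1309/3 - 77*M)
(-3034 + 1322) + 1/(1/(d(20, -36) + 79)) = (-3034 + 1322) + 1/(1/((-1309/3 - 77*20) + 79)) = -1712 + 1/(1/((-1309/3 - 1540) + 79)) = -1712 + 1/(1/(-5929/3 + 79)) = -1712 + 1/(1/(-5692/3)) = -1712 + 1/(-3/5692) = -1712 - 5692/3 = -10828/3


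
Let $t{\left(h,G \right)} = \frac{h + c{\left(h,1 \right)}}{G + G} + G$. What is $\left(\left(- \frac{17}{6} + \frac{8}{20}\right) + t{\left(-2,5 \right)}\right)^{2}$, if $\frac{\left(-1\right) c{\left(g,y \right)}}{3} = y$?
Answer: $\frac{961}{225} \approx 4.2711$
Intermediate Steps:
$c{\left(g,y \right)} = - 3 y$
$t{\left(h,G \right)} = G + \frac{-3 + h}{2 G}$ ($t{\left(h,G \right)} = \frac{h - 3}{G + G} + G = \frac{h - 3}{2 G} + G = \left(-3 + h\right) \frac{1}{2 G} + G = \frac{-3 + h}{2 G} + G = G + \frac{-3 + h}{2 G}$)
$\left(\left(- \frac{17}{6} + \frac{8}{20}\right) + t{\left(-2,5 \right)}\right)^{2} = \left(\left(- \frac{17}{6} + \frac{8}{20}\right) + \frac{-3 - 2 + 2 \cdot 5^{2}}{2 \cdot 5}\right)^{2} = \left(\left(\left(-17\right) \frac{1}{6} + 8 \cdot \frac{1}{20}\right) + \frac{1}{2} \cdot \frac{1}{5} \left(-3 - 2 + 2 \cdot 25\right)\right)^{2} = \left(\left(- \frac{17}{6} + \frac{2}{5}\right) + \frac{1}{2} \cdot \frac{1}{5} \left(-3 - 2 + 50\right)\right)^{2} = \left(- \frac{73}{30} + \frac{1}{2} \cdot \frac{1}{5} \cdot 45\right)^{2} = \left(- \frac{73}{30} + \frac{9}{2}\right)^{2} = \left(\frac{31}{15}\right)^{2} = \frac{961}{225}$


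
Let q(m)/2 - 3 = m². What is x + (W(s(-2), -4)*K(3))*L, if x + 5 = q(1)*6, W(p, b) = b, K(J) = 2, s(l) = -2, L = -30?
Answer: 283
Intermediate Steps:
q(m) = 6 + 2*m²
x = 43 (x = -5 + (6 + 2*1²)*6 = -5 + (6 + 2*1)*6 = -5 + (6 + 2)*6 = -5 + 8*6 = -5 + 48 = 43)
x + (W(s(-2), -4)*K(3))*L = 43 - 4*2*(-30) = 43 - 8*(-30) = 43 + 240 = 283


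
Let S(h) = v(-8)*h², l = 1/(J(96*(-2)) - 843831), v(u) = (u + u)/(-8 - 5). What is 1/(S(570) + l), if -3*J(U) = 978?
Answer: 10974041/4388265748787 ≈ 2.5008e-6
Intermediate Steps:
J(U) = -326 (J(U) = -⅓*978 = -326)
v(u) = -2*u/13 (v(u) = (2*u)/(-13) = (2*u)*(-1/13) = -2*u/13)
l = -1/844157 (l = 1/(-326 - 843831) = 1/(-844157) = -1/844157 ≈ -1.1846e-6)
S(h) = 16*h²/13 (S(h) = (-2/13*(-8))*h² = 16*h²/13)
1/(S(570) + l) = 1/((16/13)*570² - 1/844157) = 1/((16/13)*324900 - 1/844157) = 1/(5198400/13 - 1/844157) = 1/(4388265748787/10974041) = 10974041/4388265748787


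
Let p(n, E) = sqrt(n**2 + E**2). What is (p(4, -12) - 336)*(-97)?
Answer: 32592 - 388*sqrt(10) ≈ 31365.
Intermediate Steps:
p(n, E) = sqrt(E**2 + n**2)
(p(4, -12) - 336)*(-97) = (sqrt((-12)**2 + 4**2) - 336)*(-97) = (sqrt(144 + 16) - 336)*(-97) = (sqrt(160) - 336)*(-97) = (4*sqrt(10) - 336)*(-97) = (-336 + 4*sqrt(10))*(-97) = 32592 - 388*sqrt(10)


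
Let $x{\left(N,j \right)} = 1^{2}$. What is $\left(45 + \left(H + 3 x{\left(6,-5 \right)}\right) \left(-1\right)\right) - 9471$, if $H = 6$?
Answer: $-9435$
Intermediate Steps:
$x{\left(N,j \right)} = 1$
$\left(45 + \left(H + 3 x{\left(6,-5 \right)}\right) \left(-1\right)\right) - 9471 = \left(45 + \left(6 + 3 \cdot 1\right) \left(-1\right)\right) - 9471 = \left(45 + \left(6 + 3\right) \left(-1\right)\right) - 9471 = \left(45 + 9 \left(-1\right)\right) - 9471 = \left(45 - 9\right) - 9471 = 36 - 9471 = -9435$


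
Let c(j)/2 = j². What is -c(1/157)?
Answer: -2/24649 ≈ -8.1139e-5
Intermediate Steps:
c(j) = 2*j²
-c(1/157) = -2*(1/157)² = -2/24649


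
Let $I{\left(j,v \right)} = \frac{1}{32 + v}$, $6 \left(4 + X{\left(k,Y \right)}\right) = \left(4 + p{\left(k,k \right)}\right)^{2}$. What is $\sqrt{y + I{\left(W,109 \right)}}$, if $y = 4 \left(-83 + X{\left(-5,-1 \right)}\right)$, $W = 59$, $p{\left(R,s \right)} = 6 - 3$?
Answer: $\frac{i \sqrt{6269001}}{141} \approx 17.757 i$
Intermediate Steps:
$p{\left(R,s \right)} = 3$
$X{\left(k,Y \right)} = \frac{25}{6}$ ($X{\left(k,Y \right)} = -4 + \frac{\left(4 + 3\right)^{2}}{6} = -4 + \frac{7^{2}}{6} = -4 + \frac{1}{6} \cdot 49 = -4 + \frac{49}{6} = \frac{25}{6}$)
$y = - \frac{946}{3}$ ($y = 4 \left(-83 + \frac{25}{6}\right) = 4 \left(- \frac{473}{6}\right) = - \frac{946}{3} \approx -315.33$)
$\sqrt{y + I{\left(W,109 \right)}} = \sqrt{- \frac{946}{3} + \frac{1}{32 + 109}} = \sqrt{- \frac{946}{3} + \frac{1}{141}} = \sqrt{- \frac{44461}{141}} = \frac{i \sqrt{6269001}}{141}$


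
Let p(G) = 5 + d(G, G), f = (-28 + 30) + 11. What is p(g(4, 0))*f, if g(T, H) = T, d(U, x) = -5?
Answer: 0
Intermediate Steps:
f = 13 (f = 2 + 11 = 13)
p(G) = 0 (p(G) = 5 - 5 = 0)
p(g(4, 0))*f = 0*13 = 0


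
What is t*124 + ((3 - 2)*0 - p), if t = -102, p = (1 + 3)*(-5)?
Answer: -12628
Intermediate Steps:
p = -20 (p = 4*(-5) = -20)
t*124 + ((3 - 2)*0 - p) = -102*124 + ((3 - 2)*0 - 1*(-20)) = -12648 + (1*0 + 20) = -12648 + (0 + 20) = -12648 + 20 = -12628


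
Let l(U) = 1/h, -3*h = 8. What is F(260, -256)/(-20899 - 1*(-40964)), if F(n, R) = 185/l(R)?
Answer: -296/12039 ≈ -0.024587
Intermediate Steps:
h = -8/3 (h = -⅓*8 = -8/3 ≈ -2.6667)
l(U) = -3/8 (l(U) = 1/(-8/3) = -3/8)
F(n, R) = -1480/3 (F(n, R) = 185/(-3/8) = 185*(-8/3) = -1480/3)
F(260, -256)/(-20899 - 1*(-40964)) = -1480/(3*(-20899 - 1*(-40964))) = -1480/(3*(-20899 + 40964)) = -1480/3/20065 = -1480/3*1/20065 = -296/12039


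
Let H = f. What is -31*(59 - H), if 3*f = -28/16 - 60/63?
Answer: -467945/252 ≈ -1856.9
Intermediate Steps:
f = -227/252 (f = (-28/16 - 60/63)/3 = (-28*1/16 - 60*1/63)/3 = (-7/4 - 20/21)/3 = (⅓)*(-227/84) = -227/252 ≈ -0.90079)
H = -227/252 ≈ -0.90079
-31*(59 - H) = -31*(59 - 1*(-227/252)) = -31*(59 + 227/252) = -31*15095/252 = -467945/252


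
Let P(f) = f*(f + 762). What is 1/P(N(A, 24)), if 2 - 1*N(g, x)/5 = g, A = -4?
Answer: 1/23760 ≈ 4.2088e-5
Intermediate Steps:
N(g, x) = 10 - 5*g
P(f) = f*(762 + f)
1/P(N(A, 24)) = 1/((10 - 5*(-4))*(762 + (10 - 5*(-4)))) = 1/((10 + 20)*(762 + (10 + 20))) = 1/(30*(762 + 30)) = 1/(30*792) = 1/23760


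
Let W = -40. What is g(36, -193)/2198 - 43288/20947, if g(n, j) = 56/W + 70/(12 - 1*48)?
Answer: -1224219601/591962220 ≈ -2.0681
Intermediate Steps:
g(n, j) = -301/90 (g(n, j) = 56/(-40) + 70/(12 - 1*48) = 56*(-1/40) + 70/(12 - 48) = -7/5 + 70/(-36) = -7/5 + 70*(-1/36) = -7/5 - 35/18 = -301/90)
g(36, -193)/2198 - 43288/20947 = -301/90/2198 - 43288/20947 = -301/90*1/2198 - 43288*1/20947 = -43/28260 - 43288/20947 = -1224219601/591962220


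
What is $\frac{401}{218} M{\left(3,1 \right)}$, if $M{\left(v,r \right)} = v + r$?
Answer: $\frac{802}{109} \approx 7.3578$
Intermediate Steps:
$M{\left(v,r \right)} = r + v$
$\frac{401}{218} M{\left(3,1 \right)} = \frac{401}{218} \left(1 + 3\right) = 401 \cdot \frac{1}{218} \cdot 4 = \frac{401}{218} \cdot 4 = \frac{802}{109}$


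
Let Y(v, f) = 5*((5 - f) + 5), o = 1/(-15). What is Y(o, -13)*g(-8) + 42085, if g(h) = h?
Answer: 41165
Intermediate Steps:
o = -1/15 ≈ -0.066667
Y(v, f) = 50 - 5*f (Y(v, f) = 5*(10 - f) = 50 - 5*f)
Y(o, -13)*g(-8) + 42085 = (50 - 5*(-13))*(-8) + 42085 = (50 + 65)*(-8) + 42085 = 115*(-8) + 42085 = -920 + 42085 = 41165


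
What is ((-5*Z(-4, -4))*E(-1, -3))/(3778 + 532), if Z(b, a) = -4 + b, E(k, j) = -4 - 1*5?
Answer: -36/431 ≈ -0.083527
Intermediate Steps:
E(k, j) = -9 (E(k, j) = -4 - 5 = -9)
((-5*Z(-4, -4))*E(-1, -3))/(3778 + 532) = (-5*(-4 - 4)*(-9))/(3778 + 532) = (-5*(-8)*(-9))/4310 = (40*(-9))*(1/4310) = -360*1/4310 = -36/431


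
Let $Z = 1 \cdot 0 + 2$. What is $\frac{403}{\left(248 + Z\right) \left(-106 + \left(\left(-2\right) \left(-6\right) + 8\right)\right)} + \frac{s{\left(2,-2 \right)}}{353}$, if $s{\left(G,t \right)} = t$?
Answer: $- \frac{185259}{7589500} \approx -0.02441$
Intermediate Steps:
$Z = 2$ ($Z = 0 + 2 = 2$)
$\frac{403}{\left(248 + Z\right) \left(-106 + \left(\left(-2\right) \left(-6\right) + 8\right)\right)} + \frac{s{\left(2,-2 \right)}}{353} = \frac{403}{\left(248 + 2\right) \left(-106 + \left(\left(-2\right) \left(-6\right) + 8\right)\right)} - \frac{2}{353} = \frac{403}{250 \left(-106 + \left(12 + 8\right)\right)} - \frac{2}{353} = \frac{403}{250 \left(-106 + 20\right)} - \frac{2}{353} = \frac{403}{250 \left(-86\right)} - \frac{2}{353} = \frac{403}{-21500} - \frac{2}{353} = 403 \left(- \frac{1}{21500}\right) - \frac{2}{353} = - \frac{403}{21500} - \frac{2}{353} = - \frac{185259}{7589500}$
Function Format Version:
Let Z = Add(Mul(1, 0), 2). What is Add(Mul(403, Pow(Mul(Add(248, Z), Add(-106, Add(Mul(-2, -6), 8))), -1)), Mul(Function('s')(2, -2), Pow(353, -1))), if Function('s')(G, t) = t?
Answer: Rational(-185259, 7589500) ≈ -0.024410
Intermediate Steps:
Z = 2 (Z = Add(0, 2) = 2)
Add(Mul(403, Pow(Mul(Add(248, Z), Add(-106, Add(Mul(-2, -6), 8))), -1)), Mul(Function('s')(2, -2), Pow(353, -1))) = Add(Mul(403, Pow(Mul(Add(248, 2), Add(-106, Add(Mul(-2, -6), 8))), -1)), Mul(-2, Pow(353, -1))) = Add(Mul(403, Pow(Mul(250, Add(-106, Add(12, 8))), -1)), Mul(-2, Rational(1, 353))) = Add(Mul(403, Pow(Mul(250, Add(-106, 20)), -1)), Rational(-2, 353)) = Add(Mul(403, Pow(Mul(250, -86), -1)), Rational(-2, 353)) = Add(Mul(403, Pow(-21500, -1)), Rational(-2, 353)) = Add(Mul(403, Rational(-1, 21500)), Rational(-2, 353)) = Add(Rational(-403, 21500), Rational(-2, 353)) = Rational(-185259, 7589500)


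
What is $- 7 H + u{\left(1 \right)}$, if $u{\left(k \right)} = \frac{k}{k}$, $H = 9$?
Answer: $-62$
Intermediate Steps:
$u{\left(k \right)} = 1$
$- 7 H + u{\left(1 \right)} = \left(-7\right) 9 + 1 = -63 + 1 = -62$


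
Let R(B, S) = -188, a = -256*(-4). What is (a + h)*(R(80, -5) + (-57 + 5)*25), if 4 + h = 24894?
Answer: -38560032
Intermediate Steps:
h = 24890 (h = -4 + 24894 = 24890)
a = 1024
(a + h)*(R(80, -5) + (-57 + 5)*25) = (1024 + 24890)*(-188 + (-57 + 5)*25) = 25914*(-188 - 52*25) = 25914*(-188 - 1300) = 25914*(-1488) = -38560032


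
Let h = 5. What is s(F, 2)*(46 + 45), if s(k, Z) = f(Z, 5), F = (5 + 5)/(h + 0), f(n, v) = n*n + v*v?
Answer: 2639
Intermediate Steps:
f(n, v) = n**2 + v**2
F = 2 (F = (5 + 5)/(5 + 0) = 10/5 = 10*(1/5) = 2)
s(k, Z) = 25 + Z**2 (s(k, Z) = Z**2 + 5**2 = Z**2 + 25 = 25 + Z**2)
s(F, 2)*(46 + 45) = (25 + 2**2)*(46 + 45) = (25 + 4)*91 = 29*91 = 2639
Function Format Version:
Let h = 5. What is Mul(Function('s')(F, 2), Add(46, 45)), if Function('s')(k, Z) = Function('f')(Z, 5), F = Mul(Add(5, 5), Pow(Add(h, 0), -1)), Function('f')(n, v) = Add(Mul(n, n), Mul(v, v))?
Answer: 2639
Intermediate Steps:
Function('f')(n, v) = Add(Pow(n, 2), Pow(v, 2))
F = 2 (F = Mul(Add(5, 5), Pow(Add(5, 0), -1)) = Mul(10, Pow(5, -1)) = Mul(10, Rational(1, 5)) = 2)
Function('s')(k, Z) = Add(25, Pow(Z, 2)) (Function('s')(k, Z) = Add(Pow(Z, 2), Pow(5, 2)) = Add(Pow(Z, 2), 25) = Add(25, Pow(Z, 2)))
Mul(Function('s')(F, 2), Add(46, 45)) = Mul(Add(25, Pow(2, 2)), Add(46, 45)) = Mul(Add(25, 4), 91) = Mul(29, 91) = 2639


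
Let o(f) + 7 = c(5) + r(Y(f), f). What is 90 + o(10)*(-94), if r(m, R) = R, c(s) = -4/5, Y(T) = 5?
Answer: -584/5 ≈ -116.80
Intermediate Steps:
c(s) = -⅘ (c(s) = -4*⅕ = -⅘)
o(f) = -39/5 + f (o(f) = -7 + (-⅘ + f) = -39/5 + f)
90 + o(10)*(-94) = 90 + (-39/5 + 10)*(-94) = 90 + (11/5)*(-94) = 90 - 1034/5 = -584/5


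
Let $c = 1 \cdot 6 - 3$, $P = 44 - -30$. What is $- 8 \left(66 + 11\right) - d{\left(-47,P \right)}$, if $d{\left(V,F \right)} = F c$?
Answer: $-838$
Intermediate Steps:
$P = 74$ ($P = 44 + 30 = 74$)
$c = 3$ ($c = 6 - 3 = 3$)
$d{\left(V,F \right)} = 3 F$ ($d{\left(V,F \right)} = F 3 = 3 F$)
$- 8 \left(66 + 11\right) - d{\left(-47,P \right)} = - 8 \left(66 + 11\right) - 3 \cdot 74 = \left(-8\right) 77 - 222 = -616 - 222 = -838$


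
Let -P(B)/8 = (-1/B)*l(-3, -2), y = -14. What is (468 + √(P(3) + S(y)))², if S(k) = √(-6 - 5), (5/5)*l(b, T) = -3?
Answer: (468 + √(-8 + I*√11))² ≈ 2.1955e+5 + 2705.0*I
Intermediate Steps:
l(b, T) = -3
S(k) = I*√11 (S(k) = √(-11) = I*√11)
P(B) = -24/B (P(B) = -8*(-1/B)*(-3) = -24/B)
(468 + √(P(3) + S(y)))² = (468 + √(-24/3 + I*√11))² = (468 + √(-24*⅓ + I*√11))² = (468 + √(-8 + I*√11))²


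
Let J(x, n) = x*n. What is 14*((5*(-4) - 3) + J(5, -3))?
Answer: -532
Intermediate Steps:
J(x, n) = n*x
14*((5*(-4) - 3) + J(5, -3)) = 14*((5*(-4) - 3) - 3*5) = 14*((-20 - 3) - 15) = 14*(-23 - 15) = 14*(-38) = -532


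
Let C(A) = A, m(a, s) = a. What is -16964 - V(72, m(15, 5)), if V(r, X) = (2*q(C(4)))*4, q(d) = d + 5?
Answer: -17036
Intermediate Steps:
q(d) = 5 + d
V(r, X) = 72 (V(r, X) = (2*(5 + 4))*4 = (2*9)*4 = 18*4 = 72)
-16964 - V(72, m(15, 5)) = -16964 - 1*72 = -16964 - 72 = -17036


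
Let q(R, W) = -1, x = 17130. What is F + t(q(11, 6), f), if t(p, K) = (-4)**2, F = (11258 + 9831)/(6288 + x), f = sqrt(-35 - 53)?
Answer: 395777/23418 ≈ 16.901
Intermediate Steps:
f = 2*I*sqrt(22) (f = sqrt(-88) = 2*I*sqrt(22) ≈ 9.3808*I)
F = 21089/23418 (F = (11258 + 9831)/(6288 + 17130) = 21089/23418 ≈ 0.90055)
t(p, K) = 16
F + t(q(11, 6), f) = 21089/23418 + 16 = 395777/23418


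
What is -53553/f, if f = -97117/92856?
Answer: 4972717368/97117 ≈ 51203.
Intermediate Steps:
f = -97117/92856 (f = -97117*1/92856 = -97117/92856 ≈ -1.0459)
-53553/f = -53553/(-97117/92856) = -53553*(-92856/97117) = 4972717368/97117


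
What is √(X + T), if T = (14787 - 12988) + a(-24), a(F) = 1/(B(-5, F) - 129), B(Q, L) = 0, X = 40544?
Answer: √704629734/129 ≈ 205.77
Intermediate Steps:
a(F) = -1/129 (a(F) = 1/(0 - 129) = 1/(-129) = -1/129)
T = 232070/129 (T = (14787 - 12988) - 1/129 = 1799 - 1/129 = 232070/129 ≈ 1799.0)
√(X + T) = √(40544 + 232070/129) = √(5462246/129) = √704629734/129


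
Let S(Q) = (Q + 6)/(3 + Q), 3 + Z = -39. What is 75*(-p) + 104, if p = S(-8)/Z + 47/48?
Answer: 3503/112 ≈ 31.277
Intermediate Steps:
Z = -42 (Z = -3 - 39 = -42)
S(Q) = (6 + Q)/(3 + Q)
p = 543/560 (p = ((6 - 8)/(3 - 8))/(-42) + 47/48 = (-2/(-5))*(-1/42) + 47*(1/48) = -⅕*(-2)*(-1/42) + 47/48 = (⅖)*(-1/42) + 47/48 = -1/105 + 47/48 = 543/560 ≈ 0.96964)
75*(-p) + 104 = 75*(-1*543/560) + 104 = 75*(-543/560) + 104 = -8145/112 + 104 = 3503/112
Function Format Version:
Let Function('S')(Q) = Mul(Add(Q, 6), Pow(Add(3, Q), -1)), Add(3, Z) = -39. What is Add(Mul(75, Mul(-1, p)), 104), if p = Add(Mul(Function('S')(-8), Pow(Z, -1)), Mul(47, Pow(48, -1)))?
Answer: Rational(3503, 112) ≈ 31.277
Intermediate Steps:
Z = -42 (Z = Add(-3, -39) = -42)
Function('S')(Q) = Mul(Pow(Add(3, Q), -1), Add(6, Q)) (Function('S')(Q) = Mul(Add(6, Q), Pow(Add(3, Q), -1)) = Mul(Pow(Add(3, Q), -1), Add(6, Q)))
p = Rational(543, 560) (p = Add(Mul(Mul(Pow(Add(3, -8), -1), Add(6, -8)), Pow(-42, -1)), Mul(47, Pow(48, -1))) = Add(Mul(Mul(Pow(-5, -1), -2), Rational(-1, 42)), Mul(47, Rational(1, 48))) = Add(Mul(Mul(Rational(-1, 5), -2), Rational(-1, 42)), Rational(47, 48)) = Add(Mul(Rational(2, 5), Rational(-1, 42)), Rational(47, 48)) = Add(Rational(-1, 105), Rational(47, 48)) = Rational(543, 560) ≈ 0.96964)
Add(Mul(75, Mul(-1, p)), 104) = Add(Mul(75, Mul(-1, Rational(543, 560))), 104) = Add(Mul(75, Rational(-543, 560)), 104) = Add(Rational(-8145, 112), 104) = Rational(3503, 112)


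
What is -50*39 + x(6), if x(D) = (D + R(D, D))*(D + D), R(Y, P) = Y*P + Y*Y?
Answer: -1014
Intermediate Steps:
R(Y, P) = Y² + P*Y (R(Y, P) = P*Y + Y² = Y² + P*Y)
x(D) = 2*D*(D + 2*D²) (x(D) = (D + D*(D + D))*(D + D) = (D + D*(2*D))*(2*D) = (D + 2*D²)*(2*D) = 2*D*(D + 2*D²))
-50*39 + x(6) = -50*39 + 6²*(2 + 4*6) = -1950 + 36*(2 + 24) = -1950 + 36*26 = -1950 + 936 = -1014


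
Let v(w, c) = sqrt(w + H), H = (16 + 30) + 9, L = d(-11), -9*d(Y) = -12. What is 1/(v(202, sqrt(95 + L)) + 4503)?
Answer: 4503/20276752 - sqrt(257)/20276752 ≈ 0.00022129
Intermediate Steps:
d(Y) = 4/3 (d(Y) = -1/9*(-12) = 4/3)
L = 4/3 ≈ 1.3333
H = 55 (H = 46 + 9 = 55)
v(w, c) = sqrt(55 + w) (v(w, c) = sqrt(w + 55) = sqrt(55 + w))
1/(v(202, sqrt(95 + L)) + 4503) = 1/(sqrt(55 + 202) + 4503) = 1/(sqrt(257) + 4503) = 1/(4503 + sqrt(257))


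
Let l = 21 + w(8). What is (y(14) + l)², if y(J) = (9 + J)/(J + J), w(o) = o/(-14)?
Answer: 7225/16 ≈ 451.56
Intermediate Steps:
w(o) = -o/14 (w(o) = o*(-1/14) = -o/14)
y(J) = (9 + J)/(2*J) (y(J) = (9 + J)/((2*J)) = (9 + J)*(1/(2*J)) = (9 + J)/(2*J))
l = 143/7 (l = 21 - 1/14*8 = 21 - 4/7 = 143/7 ≈ 20.429)
(y(14) + l)² = ((½)*(9 + 14)/14 + 143/7)² = ((½)*(1/14)*23 + 143/7)² = (23/28 + 143/7)² = (85/4)² = 7225/16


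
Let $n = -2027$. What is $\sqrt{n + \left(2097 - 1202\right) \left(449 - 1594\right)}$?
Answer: $i \sqrt{1026802} \approx 1013.3 i$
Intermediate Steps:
$\sqrt{n + \left(2097 - 1202\right) \left(449 - 1594\right)} = \sqrt{-2027 + \left(2097 - 1202\right) \left(449 - 1594\right)} = \sqrt{-2027 + 895 \left(-1145\right)} = \sqrt{-2027 - 1024775} = \sqrt{-1026802} = i \sqrt{1026802}$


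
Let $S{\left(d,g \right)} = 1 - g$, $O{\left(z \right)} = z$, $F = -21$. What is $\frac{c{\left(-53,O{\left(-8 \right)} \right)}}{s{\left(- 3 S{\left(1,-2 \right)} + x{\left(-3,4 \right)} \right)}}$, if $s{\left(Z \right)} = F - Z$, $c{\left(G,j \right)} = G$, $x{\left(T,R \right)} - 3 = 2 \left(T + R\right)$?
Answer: $\frac{53}{17} \approx 3.1176$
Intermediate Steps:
$x{\left(T,R \right)} = 3 + 2 R + 2 T$ ($x{\left(T,R \right)} = 3 + 2 \left(T + R\right) = 3 + 2 \left(R + T\right) = 3 + \left(2 R + 2 T\right) = 3 + 2 R + 2 T$)
$s{\left(Z \right)} = -21 - Z$
$\frac{c{\left(-53,O{\left(-8 \right)} \right)}}{s{\left(- 3 S{\left(1,-2 \right)} + x{\left(-3,4 \right)} \right)}} = - \frac{53}{-21 - \left(- 3 \left(1 - -2\right) + \left(3 + 2 \cdot 4 + 2 \left(-3\right)\right)\right)} = - \frac{53}{-21 - \left(- 3 \left(1 + 2\right) + \left(3 + 8 - 6\right)\right)} = - \frac{53}{-21 - \left(\left(-3\right) 3 + 5\right)} = - \frac{53}{-21 - \left(-9 + 5\right)} = - \frac{53}{-21 - -4} = - \frac{53}{-21 + 4} = - \frac{53}{-17} = \left(-53\right) \left(- \frac{1}{17}\right) = \frac{53}{17}$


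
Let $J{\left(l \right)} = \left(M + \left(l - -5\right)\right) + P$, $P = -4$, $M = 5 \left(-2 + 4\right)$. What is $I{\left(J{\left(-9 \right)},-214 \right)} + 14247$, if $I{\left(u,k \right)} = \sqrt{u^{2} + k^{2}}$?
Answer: $14247 + 10 \sqrt{458} \approx 14461.0$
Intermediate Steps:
$M = 10$ ($M = 5 \cdot 2 = 10$)
$J{\left(l \right)} = 11 + l$ ($J{\left(l \right)} = \left(10 + \left(l - -5\right)\right) - 4 = \left(10 + \left(l + 5\right)\right) - 4 = \left(10 + \left(5 + l\right)\right) - 4 = \left(15 + l\right) - 4 = 11 + l$)
$I{\left(u,k \right)} = \sqrt{k^{2} + u^{2}}$
$I{\left(J{\left(-9 \right)},-214 \right)} + 14247 = \sqrt{\left(-214\right)^{2} + \left(11 - 9\right)^{2}} + 14247 = \sqrt{45796 + 2^{2}} + 14247 = \sqrt{45796 + 4} + 14247 = \sqrt{45800} + 14247 = 10 \sqrt{458} + 14247 = 14247 + 10 \sqrt{458}$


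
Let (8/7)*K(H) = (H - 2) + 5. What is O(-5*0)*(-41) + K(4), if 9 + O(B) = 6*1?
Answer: 1033/8 ≈ 129.13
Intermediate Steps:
O(B) = -3 (O(B) = -9 + 6*1 = -9 + 6 = -3)
K(H) = 21/8 + 7*H/8 (K(H) = 7*((H - 2) + 5)/8 = 7*((-2 + H) + 5)/8 = 7*(3 + H)/8 = 21/8 + 7*H/8)
O(-5*0)*(-41) + K(4) = -3*(-41) + (21/8 + (7/8)*4) = 123 + (21/8 + 7/2) = 123 + 49/8 = 1033/8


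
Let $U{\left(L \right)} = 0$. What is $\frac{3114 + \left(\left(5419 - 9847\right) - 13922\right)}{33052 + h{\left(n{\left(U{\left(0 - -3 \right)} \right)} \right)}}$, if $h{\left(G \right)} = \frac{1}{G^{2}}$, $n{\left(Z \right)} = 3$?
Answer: $- \frac{137124}{297469} \approx -0.46097$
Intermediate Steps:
$h{\left(G \right)} = \frac{1}{G^{2}}$
$\frac{3114 + \left(\left(5419 - 9847\right) - 13922\right)}{33052 + h{\left(n{\left(U{\left(0 - -3 \right)} \right)} \right)}} = \frac{3114 + \left(\left(5419 - 9847\right) - 13922\right)}{33052 + \frac{1}{9}} = \frac{3114 - 18350}{33052 + \frac{1}{9}} = \frac{3114 - 18350}{\frac{297469}{9}} = \left(-15236\right) \frac{9}{297469} = - \frac{137124}{297469}$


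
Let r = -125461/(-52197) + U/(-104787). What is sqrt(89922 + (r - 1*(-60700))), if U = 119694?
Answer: sqrt(6181166155682972003677)/202576557 ≈ 388.10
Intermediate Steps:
r = 766557121/607729671 (r = -125461/(-52197) + 119694/(-104787) = -125461*(-1/52197) + 119694*(-1/104787) = 125461/52197 - 39898/34929 = 766557121/607729671 ≈ 1.2613)
sqrt(89922 + (r - 1*(-60700))) = sqrt(89922 + (766557121/607729671 - 1*(-60700))) = sqrt(89922 + (766557121/607729671 + 60700)) = sqrt(89922 + 36889957586821/607729671) = sqrt(91538225062483/607729671) = sqrt(6181166155682972003677)/202576557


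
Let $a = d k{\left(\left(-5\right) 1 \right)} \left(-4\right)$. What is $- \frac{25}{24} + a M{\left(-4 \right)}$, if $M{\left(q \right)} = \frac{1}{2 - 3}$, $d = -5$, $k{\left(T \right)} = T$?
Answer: $\frac{2375}{24} \approx 98.958$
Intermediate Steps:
$M{\left(q \right)} = -1$ ($M{\left(q \right)} = \frac{1}{-1} = -1$)
$a = -100$ ($a = - 5 \left(\left(-5\right) 1\right) \left(-4\right) = \left(-5\right) \left(-5\right) \left(-4\right) = 25 \left(-4\right) = -100$)
$- \frac{25}{24} + a M{\left(-4 \right)} = - \frac{25}{24} - -100 = \left(-25\right) \frac{1}{24} + 100 = - \frac{25}{24} + 100 = \frac{2375}{24}$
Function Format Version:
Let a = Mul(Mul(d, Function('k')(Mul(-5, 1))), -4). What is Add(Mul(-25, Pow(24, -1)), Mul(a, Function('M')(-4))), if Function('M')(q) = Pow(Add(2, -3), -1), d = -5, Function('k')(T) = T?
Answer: Rational(2375, 24) ≈ 98.958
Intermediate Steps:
Function('M')(q) = -1 (Function('M')(q) = Pow(-1, -1) = -1)
a = -100 (a = Mul(Mul(-5, Mul(-5, 1)), -4) = Mul(Mul(-5, -5), -4) = Mul(25, -4) = -100)
Add(Mul(-25, Pow(24, -1)), Mul(a, Function('M')(-4))) = Add(Mul(-25, Pow(24, -1)), Mul(-100, -1)) = Add(Mul(-25, Rational(1, 24)), 100) = Add(Rational(-25, 24), 100) = Rational(2375, 24)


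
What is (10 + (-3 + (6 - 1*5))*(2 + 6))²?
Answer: 36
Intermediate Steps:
(10 + (-3 + (6 - 1*5))*(2 + 6))² = (10 + (-3 + (6 - 5))*8)² = (10 + (-3 + 1)*8)² = (10 - 2*8)² = (10 - 16)² = (-6)² = 36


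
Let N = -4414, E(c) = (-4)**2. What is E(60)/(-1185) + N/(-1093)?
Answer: 5213102/1295205 ≈ 4.0249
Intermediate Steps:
E(c) = 16
E(60)/(-1185) + N/(-1093) = 16/(-1185) - 4414/(-1093) = 16*(-1/1185) - 4414*(-1/1093) = -16/1185 + 4414/1093 = 5213102/1295205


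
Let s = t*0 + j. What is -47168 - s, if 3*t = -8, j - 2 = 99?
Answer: -47269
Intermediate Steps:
j = 101 (j = 2 + 99 = 101)
t = -8/3 (t = (1/3)*(-8) = -8/3 ≈ -2.6667)
s = 101 (s = -8/3*0 + 101 = 0 + 101 = 101)
-47168 - s = -47168 - 1*101 = -47168 - 101 = -47269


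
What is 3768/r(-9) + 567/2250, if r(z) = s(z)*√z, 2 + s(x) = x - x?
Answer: 63/250 + 628*I ≈ 0.252 + 628.0*I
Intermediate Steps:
s(x) = -2 (s(x) = -2 + (x - x) = -2 + 0 = -2)
r(z) = -2*√z
3768/r(-9) + 567/2250 = 3768/((-6*I)) + 567/2250 = 3768/((-6*I)) + 567*(1/2250) = 3768/((-6*I)) + 63/250 = 3768*(I/6) + 63/250 = 628*I + 63/250 = 63/250 + 628*I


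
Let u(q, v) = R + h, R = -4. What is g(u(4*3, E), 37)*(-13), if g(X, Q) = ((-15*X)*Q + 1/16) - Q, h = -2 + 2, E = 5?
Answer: -454077/16 ≈ -28380.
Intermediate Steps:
h = 0
u(q, v) = -4 (u(q, v) = -4 + 0 = -4)
g(X, Q) = 1/16 - Q - 15*Q*X (g(X, Q) = (-15*Q*X + 1/16) - Q = (1/16 - 15*Q*X) - Q = 1/16 - Q - 15*Q*X)
g(u(4*3, E), 37)*(-13) = (1/16 - 1*37 - 15*37*(-4))*(-13) = (1/16 - 37 + 2220)*(-13) = (34929/16)*(-13) = -454077/16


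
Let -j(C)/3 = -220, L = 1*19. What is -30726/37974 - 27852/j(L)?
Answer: -1361024/31645 ≈ -43.009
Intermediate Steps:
L = 19
j(C) = 660 (j(C) = -3*(-220) = 660)
-30726/37974 - 27852/j(L) = -30726/37974 - 27852/660 = -30726*1/37974 - 27852*1/660 = -5121/6329 - 211/5 = -1361024/31645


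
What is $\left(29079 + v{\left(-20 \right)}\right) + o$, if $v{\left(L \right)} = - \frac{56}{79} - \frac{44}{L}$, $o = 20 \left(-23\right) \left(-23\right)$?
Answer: $\frac{15665894}{395} \approx 39661.0$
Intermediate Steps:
$o = 10580$ ($o = \left(-460\right) \left(-23\right) = 10580$)
$v{\left(L \right)} = - \frac{56}{79} - \frac{44}{L}$ ($v{\left(L \right)} = \left(-56\right) \frac{1}{79} - \frac{44}{L} = - \frac{56}{79} - \frac{44}{L}$)
$\left(29079 + v{\left(-20 \right)}\right) + o = \left(29079 - \left(\frac{56}{79} + \frac{44}{-20}\right)\right) + 10580 = \left(29079 - - \frac{589}{395}\right) + 10580 = \left(29079 + \left(- \frac{56}{79} + \frac{11}{5}\right)\right) + 10580 = \left(29079 + \frac{589}{395}\right) + 10580 = \frac{11486794}{395} + 10580 = \frac{15665894}{395}$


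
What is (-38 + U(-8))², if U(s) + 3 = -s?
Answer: 1089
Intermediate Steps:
U(s) = -3 - s
(-38 + U(-8))² = (-38 + (-3 - 1*(-8)))² = (-38 + (-3 + 8))² = (-38 + 5)² = (-33)² = 1089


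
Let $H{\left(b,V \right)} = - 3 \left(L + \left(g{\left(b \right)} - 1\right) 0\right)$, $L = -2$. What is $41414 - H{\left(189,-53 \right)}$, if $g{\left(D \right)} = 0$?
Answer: $41408$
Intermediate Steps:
$H{\left(b,V \right)} = 6$ ($H{\left(b,V \right)} = - 3 \left(-2 + \left(0 - 1\right) 0\right) = - 3 \left(-2 - 0\right) = - 3 \left(-2 + 0\right) = \left(-3\right) \left(-2\right) = 6$)
$41414 - H{\left(189,-53 \right)} = 41414 - 6 = 41408$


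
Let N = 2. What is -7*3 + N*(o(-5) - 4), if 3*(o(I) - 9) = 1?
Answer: -31/3 ≈ -10.333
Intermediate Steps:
o(I) = 28/3 (o(I) = 9 + (⅓)*1 = 9 + ⅓ = 28/3)
-7*3 + N*(o(-5) - 4) = -7*3 + 2*(28/3 - 4) = -21 + 2*(16/3) = -21 + 32/3 = -31/3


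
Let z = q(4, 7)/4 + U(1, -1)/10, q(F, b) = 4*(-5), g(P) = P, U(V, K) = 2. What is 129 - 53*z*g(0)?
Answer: 129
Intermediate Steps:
q(F, b) = -20
z = -24/5 (z = -20/4 + 2/10 = -20*¼ + 2*(⅒) = -5 + ⅕ = -24/5 ≈ -4.8000)
129 - 53*z*g(0) = 129 - (-1272)*0/5 = 129 - 53*0 = 129 + 0 = 129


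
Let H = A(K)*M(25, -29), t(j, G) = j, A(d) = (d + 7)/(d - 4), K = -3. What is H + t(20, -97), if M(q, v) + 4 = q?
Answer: 8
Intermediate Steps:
M(q, v) = -4 + q
A(d) = (7 + d)/(-4 + d)
H = -12 (H = ((7 - 3)/(-4 - 3))*(-4 + 25) = (4/(-7))*21 = -⅐*4*21 = -4/7*21 = -12)
H + t(20, -97) = -12 + 20 = 8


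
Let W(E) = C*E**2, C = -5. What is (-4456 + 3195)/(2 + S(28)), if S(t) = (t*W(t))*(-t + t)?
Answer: -1261/2 ≈ -630.50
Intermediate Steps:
W(E) = -5*E**2
S(t) = 0 (S(t) = (t*(-5*t**2))*(-t + t) = -5*t**3*0 = 0)
(-4456 + 3195)/(2 + S(28)) = (-4456 + 3195)/(2 + 0) = -1261/2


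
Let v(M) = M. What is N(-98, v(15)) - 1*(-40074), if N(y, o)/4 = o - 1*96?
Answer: 39750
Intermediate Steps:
N(y, o) = -384 + 4*o (N(y, o) = 4*(o - 1*96) = 4*(o - 96) = 4*(-96 + o) = -384 + 4*o)
N(-98, v(15)) - 1*(-40074) = (-384 + 4*15) - 1*(-40074) = (-384 + 60) + 40074 = -324 + 40074 = 39750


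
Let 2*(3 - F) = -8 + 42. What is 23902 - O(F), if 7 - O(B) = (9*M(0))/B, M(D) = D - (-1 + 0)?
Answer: 334521/14 ≈ 23894.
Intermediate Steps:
F = -14 (F = 3 - (-8 + 42)/2 = 3 - 1/2*34 = 3 - 17 = -14)
M(D) = 1 + D (M(D) = D - 1*(-1) = D + 1 = 1 + D)
O(B) = 7 - 9/B (O(B) = 7 - 9*(1 + 0)/B = 7 - 9*1/B = 7 - 9/B)
23902 - O(F) = 23902 - (7 - 9/(-14)) = 23902 - (7 - 9*(-1/14)) = 23902 - (7 + 9/14) = 23902 - 1*107/14 = 23902 - 107/14 = 334521/14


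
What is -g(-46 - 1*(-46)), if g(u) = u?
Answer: 0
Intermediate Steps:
-g(-46 - 1*(-46)) = -(-46 - 1*(-46)) = -(-46 + 46) = -1*0 = 0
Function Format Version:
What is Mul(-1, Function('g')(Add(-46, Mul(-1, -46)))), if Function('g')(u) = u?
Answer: 0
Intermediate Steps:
Mul(-1, Function('g')(Add(-46, Mul(-1, -46)))) = Mul(-1, Add(-46, Mul(-1, -46))) = Mul(-1, Add(-46, 46)) = Mul(-1, 0) = 0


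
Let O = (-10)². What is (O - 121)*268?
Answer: -5628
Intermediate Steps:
O = 100
(O - 121)*268 = (100 - 121)*268 = -21*268 = -5628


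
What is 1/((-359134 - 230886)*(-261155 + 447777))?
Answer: -1/110110712440 ≈ -9.0818e-12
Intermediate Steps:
1/((-359134 - 230886)*(-261155 + 447777)) = 1/(-590020*186622) = 1/(-110110712440) = -1/110110712440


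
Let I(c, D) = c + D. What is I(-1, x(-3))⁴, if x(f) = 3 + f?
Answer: 1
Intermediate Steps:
I(c, D) = D + c
I(-1, x(-3))⁴ = ((3 - 3) - 1)⁴ = (0 - 1)⁴ = (-1)⁴ = 1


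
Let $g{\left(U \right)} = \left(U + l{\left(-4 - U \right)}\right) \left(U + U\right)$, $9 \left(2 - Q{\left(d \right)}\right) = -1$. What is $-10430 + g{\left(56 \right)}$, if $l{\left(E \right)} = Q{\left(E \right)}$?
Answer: $- \frac{35294}{9} \approx -3921.6$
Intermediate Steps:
$Q{\left(d \right)} = \frac{19}{9}$ ($Q{\left(d \right)} = 2 - - \frac{1}{9} = 2 + \frac{1}{9} = \frac{19}{9}$)
$l{\left(E \right)} = \frac{19}{9}$
$g{\left(U \right)} = 2 U \left(\frac{19}{9} + U\right)$ ($g{\left(U \right)} = \left(U + \frac{19}{9}\right) \left(U + U\right) = \left(\frac{19}{9} + U\right) 2 U = 2 U \left(\frac{19}{9} + U\right)$)
$-10430 + g{\left(56 \right)} = -10430 + \frac{2}{9} \cdot 56 \left(19 + 9 \cdot 56\right) = -10430 + \frac{2}{9} \cdot 56 \left(19 + 504\right) = -10430 + \frac{2}{9} \cdot 56 \cdot 523 = -10430 + \frac{58576}{9} = - \frac{35294}{9}$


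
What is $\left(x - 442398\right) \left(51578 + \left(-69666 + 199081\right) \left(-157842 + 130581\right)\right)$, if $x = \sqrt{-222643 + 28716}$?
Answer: $1560749502187326 - 3527930737 i \sqrt{193927} \approx 1.5608 \cdot 10^{15} - 1.5536 \cdot 10^{12} i$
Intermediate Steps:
$x = i \sqrt{193927}$ ($x = \sqrt{-193927} = i \sqrt{193927} \approx 440.37 i$)
$\left(x - 442398\right) \left(51578 + \left(-69666 + 199081\right) \left(-157842 + 130581\right)\right) = \left(i \sqrt{193927} - 442398\right) \left(51578 + \left(-69666 + 199081\right) \left(-157842 + 130581\right)\right) = \left(-442398 + i \sqrt{193927}\right) \left(51578 + 129415 \left(-27261\right)\right) = \left(-442398 + i \sqrt{193927}\right) \left(51578 - 3527982315\right) = \left(-442398 + i \sqrt{193927}\right) \left(-3527930737\right) = 1560749502187326 - 3527930737 i \sqrt{193927}$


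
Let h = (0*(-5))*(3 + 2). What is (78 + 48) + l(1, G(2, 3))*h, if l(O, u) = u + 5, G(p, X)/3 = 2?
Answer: 126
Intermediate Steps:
G(p, X) = 6 (G(p, X) = 3*2 = 6)
l(O, u) = 5 + u
h = 0 (h = 0*5 = 0)
(78 + 48) + l(1, G(2, 3))*h = (78 + 48) + (5 + 6)*0 = 126 + 11*0 = 126 + 0 = 126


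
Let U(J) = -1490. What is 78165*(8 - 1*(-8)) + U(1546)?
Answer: 1249150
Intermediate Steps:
78165*(8 - 1*(-8)) + U(1546) = 78165*(8 - 1*(-8)) - 1490 = 78165*(8 + 8) - 1490 = 78165*16 - 1490 = 1250640 - 1490 = 1249150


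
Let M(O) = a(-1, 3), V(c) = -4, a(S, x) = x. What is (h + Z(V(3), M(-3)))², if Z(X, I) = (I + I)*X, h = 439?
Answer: 172225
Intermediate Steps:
M(O) = 3
Z(X, I) = 2*I*X (Z(X, I) = (2*I)*X = 2*I*X)
(h + Z(V(3), M(-3)))² = (439 + 2*3*(-4))² = (439 - 24)² = 415² = 172225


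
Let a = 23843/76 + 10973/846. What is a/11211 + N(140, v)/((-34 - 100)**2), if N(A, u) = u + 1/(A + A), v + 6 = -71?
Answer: 11258355069847/453008080697760 ≈ 0.024852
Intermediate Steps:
v = -77 (v = -6 - 71 = -77)
N(A, u) = u + 1/(2*A)
a = 10502563/32148 (a = 23843*(1/76) + 10973*(1/846) = 23843/76 + 10973/846 = 10502563/32148 ≈ 326.69)
a/11211 + N(140, v)/((-34 - 100)**2) = (10502563/32148)/11211 + (-77 + (1/2)/140)/((-34 - 100)**2) = (10502563/32148)*(1/11211) + (-77 + (1/2)*(1/140))/((-134)**2) = 10502563/360411228 + (-77 + 1/280)/17956 = 10502563/360411228 - 21559/280*1/17956 = 10502563/360411228 - 21559/5027680 = 11258355069847/453008080697760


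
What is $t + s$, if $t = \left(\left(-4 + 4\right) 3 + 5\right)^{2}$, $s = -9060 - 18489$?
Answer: $-27524$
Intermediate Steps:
$s = -27549$ ($s = -9060 - 18489 = -27549$)
$t = 25$ ($t = \left(0 \cdot 3 + 5\right)^{2} = \left(0 + 5\right)^{2} = 5^{2} = 25$)
$t + s = 25 - 27549 = -27524$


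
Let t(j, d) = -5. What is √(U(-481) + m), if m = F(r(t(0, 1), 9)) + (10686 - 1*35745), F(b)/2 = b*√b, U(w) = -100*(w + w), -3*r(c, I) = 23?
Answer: √(640269 - 46*I*√69)/3 ≈ 266.72 - 0.079588*I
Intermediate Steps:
r(c, I) = -23/3 (r(c, I) = -⅓*23 = -23/3)
U(w) = -200*w
F(b) = 2*b^(3/2) (F(b) = 2*(b*√b) = 2*b^(3/2))
m = -25059 - 46*I*√69/9 (m = 2*(-23/3)^(3/2) + (10686 - 1*35745) = 2*(-23*I*√69/9) + (10686 - 35745) = -46*I*√69/9 - 25059 = -25059 - 46*I*√69/9 ≈ -25059.0 - 42.456*I)
√(U(-481) + m) = √(-200*(-481) + (-25059 - 46*I*√69/9)) = √(96200 + (-25059 - 46*I*√69/9)) = √(71141 - 46*I*√69/9)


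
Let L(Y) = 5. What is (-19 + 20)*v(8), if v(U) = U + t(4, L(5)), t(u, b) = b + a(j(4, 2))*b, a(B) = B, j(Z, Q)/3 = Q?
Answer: 43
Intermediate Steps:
j(Z, Q) = 3*Q
t(u, b) = 7*b (t(u, b) = b + (3*2)*b = b + 6*b = 7*b)
v(U) = 35 + U (v(U) = U + 7*5 = U + 35 = 35 + U)
(-19 + 20)*v(8) = (-19 + 20)*(35 + 8) = 1*43 = 43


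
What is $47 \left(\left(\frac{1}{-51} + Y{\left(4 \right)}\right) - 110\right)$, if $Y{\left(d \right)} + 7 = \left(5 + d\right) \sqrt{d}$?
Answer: $- \frac{237350}{51} \approx -4653.9$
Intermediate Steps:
$Y{\left(d \right)} = -7 + \sqrt{d} \left(5 + d\right)$ ($Y{\left(d \right)} = -7 + \left(5 + d\right) \sqrt{d} = -7 + \sqrt{d} \left(5 + d\right)$)
$47 \left(\left(\frac{1}{-51} + Y{\left(4 \right)}\right) - 110\right) = 47 \left(\left(\frac{1}{-51} + \left(-7 + 4^{\frac{3}{2}} + 5 \sqrt{4}\right)\right) - 110\right) = 47 \left(\left(- \frac{1}{51} + \left(-7 + 8 + 5 \cdot 2\right)\right) - 110\right) = 47 \left(\left(- \frac{1}{51} + \left(-7 + 8 + 10\right)\right) - 110\right) = 47 \left(\left(- \frac{1}{51} + 11\right) - 110\right) = 47 \left(\frac{560}{51} - 110\right) = 47 \left(- \frac{5050}{51}\right) = - \frac{237350}{51}$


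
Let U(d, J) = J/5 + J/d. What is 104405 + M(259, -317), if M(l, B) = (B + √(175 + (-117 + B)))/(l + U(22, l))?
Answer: 3704567745/35483 + 110*I*√259/35483 ≈ 1.044e+5 + 0.049891*I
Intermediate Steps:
U(d, J) = J/5 + J/d (U(d, J) = J*(⅕) + J/d = J/5 + J/d)
M(l, B) = 110*(B + √(58 + B))/(137*l) (M(l, B) = (B + √(175 + (-117 + B)))/(l + (l/5 + l/22)) = (B + √(58 + B))/(l + (l/5 + l*(1/22))) = (B + √(58 + B))/(l + (l/5 + l/22)) = (B + √(58 + B))/(l + 27*l/110) = (B + √(58 + B))/((137*l/110)) = (B + √(58 + B))*(110/(137*l)) = 110*(B + √(58 + B))/(137*l))
104405 + M(259, -317) = 104405 + (110/137)*(-317 + √(58 - 317))/259 = 104405 + (110/137)*(1/259)*(-317 + √(-259)) = 104405 + (110/137)*(1/259)*(-317 + I*√259) = 104405 + (-34870/35483 + 110*I*√259/35483) = 3704567745/35483 + 110*I*√259/35483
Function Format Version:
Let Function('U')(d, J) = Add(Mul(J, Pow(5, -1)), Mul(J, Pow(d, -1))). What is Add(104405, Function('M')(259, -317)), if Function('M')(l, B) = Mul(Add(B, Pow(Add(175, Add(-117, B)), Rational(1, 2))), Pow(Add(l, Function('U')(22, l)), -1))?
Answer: Add(Rational(3704567745, 35483), Mul(Rational(110, 35483), I, Pow(259, Rational(1, 2)))) ≈ Add(1.0440e+5, Mul(0.049891, I))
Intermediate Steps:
Function('U')(d, J) = Add(Mul(Rational(1, 5), J), Mul(J, Pow(d, -1))) (Function('U')(d, J) = Add(Mul(J, Rational(1, 5)), Mul(J, Pow(d, -1))) = Add(Mul(Rational(1, 5), J), Mul(J, Pow(d, -1))))
Function('M')(l, B) = Mul(Rational(110, 137), Pow(l, -1), Add(B, Pow(Add(58, B), Rational(1, 2)))) (Function('M')(l, B) = Mul(Add(B, Pow(Add(175, Add(-117, B)), Rational(1, 2))), Pow(Add(l, Add(Mul(Rational(1, 5), l), Mul(l, Pow(22, -1)))), -1)) = Mul(Add(B, Pow(Add(58, B), Rational(1, 2))), Pow(Add(l, Add(Mul(Rational(1, 5), l), Mul(l, Rational(1, 22)))), -1)) = Mul(Add(B, Pow(Add(58, B), Rational(1, 2))), Pow(Add(l, Add(Mul(Rational(1, 5), l), Mul(Rational(1, 22), l))), -1)) = Mul(Add(B, Pow(Add(58, B), Rational(1, 2))), Pow(Add(l, Mul(Rational(27, 110), l)), -1)) = Mul(Add(B, Pow(Add(58, B), Rational(1, 2))), Pow(Mul(Rational(137, 110), l), -1)) = Mul(Add(B, Pow(Add(58, B), Rational(1, 2))), Mul(Rational(110, 137), Pow(l, -1))) = Mul(Rational(110, 137), Pow(l, -1), Add(B, Pow(Add(58, B), Rational(1, 2)))))
Add(104405, Function('M')(259, -317)) = Add(104405, Mul(Rational(110, 137), Pow(259, -1), Add(-317, Pow(Add(58, -317), Rational(1, 2))))) = Add(104405, Mul(Rational(110, 137), Rational(1, 259), Add(-317, Pow(-259, Rational(1, 2))))) = Add(104405, Mul(Rational(110, 137), Rational(1, 259), Add(-317, Mul(I, Pow(259, Rational(1, 2)))))) = Add(104405, Add(Rational(-34870, 35483), Mul(Rational(110, 35483), I, Pow(259, Rational(1, 2))))) = Add(Rational(3704567745, 35483), Mul(Rational(110, 35483), I, Pow(259, Rational(1, 2))))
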